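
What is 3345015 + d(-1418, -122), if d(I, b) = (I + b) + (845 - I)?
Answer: 3345738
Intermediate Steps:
d(I, b) = 845 + b
3345015 + d(-1418, -122) = 3345015 + (845 - 122) = 3345015 + 723 = 3345738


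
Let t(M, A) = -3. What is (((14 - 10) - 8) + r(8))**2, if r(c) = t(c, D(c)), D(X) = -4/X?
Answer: 49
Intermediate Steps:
r(c) = -3
(((14 - 10) - 8) + r(8))**2 = (((14 - 10) - 8) - 3)**2 = ((4 - 8) - 3)**2 = (-4 - 3)**2 = (-7)**2 = 49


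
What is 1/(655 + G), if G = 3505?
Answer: 1/4160 ≈ 0.00024038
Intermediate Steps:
1/(655 + G) = 1/(655 + 3505) = 1/4160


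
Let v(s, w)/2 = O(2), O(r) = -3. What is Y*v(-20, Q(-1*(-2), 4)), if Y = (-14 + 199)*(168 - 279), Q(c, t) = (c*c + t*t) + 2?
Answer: 123210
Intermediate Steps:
Q(c, t) = 2 + c**2 + t**2 (Q(c, t) = (c**2 + t**2) + 2 = 2 + c**2 + t**2)
v(s, w) = -6 (v(s, w) = 2*(-3) = -6)
Y = -20535 (Y = 185*(-111) = -20535)
Y*v(-20, Q(-1*(-2), 4)) = -20535*(-6) = 123210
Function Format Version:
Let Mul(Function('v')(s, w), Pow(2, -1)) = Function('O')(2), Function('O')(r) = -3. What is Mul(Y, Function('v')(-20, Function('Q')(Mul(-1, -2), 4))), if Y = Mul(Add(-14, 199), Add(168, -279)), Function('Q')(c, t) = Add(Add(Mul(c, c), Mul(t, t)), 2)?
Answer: 123210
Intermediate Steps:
Function('Q')(c, t) = Add(2, Pow(c, 2), Pow(t, 2)) (Function('Q')(c, t) = Add(Add(Pow(c, 2), Pow(t, 2)), 2) = Add(2, Pow(c, 2), Pow(t, 2)))
Function('v')(s, w) = -6 (Function('v')(s, w) = Mul(2, -3) = -6)
Y = -20535 (Y = Mul(185, -111) = -20535)
Mul(Y, Function('v')(-20, Function('Q')(Mul(-1, -2), 4))) = Mul(-20535, -6) = 123210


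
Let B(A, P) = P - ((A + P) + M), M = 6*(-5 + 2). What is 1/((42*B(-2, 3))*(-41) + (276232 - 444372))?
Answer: -1/202580 ≈ -4.9363e-6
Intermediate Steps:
M = -18 (M = 6*(-3) = -18)
B(A, P) = 18 - A (B(A, P) = P - ((A + P) - 18) = P - (-18 + A + P) = P + (18 - A - P) = 18 - A)
1/((42*B(-2, 3))*(-41) + (276232 - 444372)) = 1/((42*(18 - 1*(-2)))*(-41) + (276232 - 444372)) = 1/((42*(18 + 2))*(-41) - 168140) = 1/((42*20)*(-41) - 168140) = 1/(840*(-41) - 168140) = 1/(-34440 - 168140) = 1/(-202580) = -1/202580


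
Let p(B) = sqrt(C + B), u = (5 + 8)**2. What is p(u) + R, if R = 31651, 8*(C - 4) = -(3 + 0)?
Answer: 31651 + sqrt(2762)/4 ≈ 31664.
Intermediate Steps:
C = 29/8 (C = 4 + (-(3 + 0))/8 = 4 + (-1*3)/8 = 4 + (1/8)*(-3) = 4 - 3/8 = 29/8 ≈ 3.6250)
u = 169 (u = 13**2 = 169)
p(B) = sqrt(29/8 + B)
p(u) + R = sqrt(58 + 16*169)/4 + 31651 = sqrt(58 + 2704)/4 + 31651 = sqrt(2762)/4 + 31651 = 31651 + sqrt(2762)/4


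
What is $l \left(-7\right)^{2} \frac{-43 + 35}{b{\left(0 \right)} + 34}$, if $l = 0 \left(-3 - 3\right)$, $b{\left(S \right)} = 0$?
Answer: $0$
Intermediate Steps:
$l = 0$ ($l = 0 \left(-6\right) = 0$)
$l \left(-7\right)^{2} \frac{-43 + 35}{b{\left(0 \right)} + 34} = 0 \left(-7\right)^{2} \frac{-43 + 35}{0 + 34} = 0 \cdot 49 \left(- \frac{8}{34}\right) = 0 \left(\left(-8\right) \frac{1}{34}\right) = 0 \left(- \frac{4}{17}\right) = 0$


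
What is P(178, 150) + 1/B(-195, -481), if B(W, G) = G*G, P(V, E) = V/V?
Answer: 231362/231361 ≈ 1.0000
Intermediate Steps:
P(V, E) = 1
B(W, G) = G**2
P(178, 150) + 1/B(-195, -481) = 1 + 1/((-481)**2) = 1 + 1/231361 = 231362/231361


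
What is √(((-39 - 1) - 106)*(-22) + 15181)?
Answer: √18393 ≈ 135.62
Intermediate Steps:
√(((-39 - 1) - 106)*(-22) + 15181) = √((-40 - 106)*(-22) + 15181) = √(-146*(-22) + 15181) = √(3212 + 15181) = √18393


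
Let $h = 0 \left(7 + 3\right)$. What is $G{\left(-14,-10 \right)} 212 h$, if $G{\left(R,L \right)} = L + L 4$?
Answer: $0$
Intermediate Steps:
$G{\left(R,L \right)} = 5 L$ ($G{\left(R,L \right)} = L + 4 L = 5 L$)
$h = 0$ ($h = 0 \cdot 10 = 0$)
$G{\left(-14,-10 \right)} 212 h = 5 \left(-10\right) 212 \cdot 0 = \left(-50\right) 212 \cdot 0 = \left(-10600\right) 0 = 0$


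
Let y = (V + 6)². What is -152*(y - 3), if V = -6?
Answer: 456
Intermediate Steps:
y = 0 (y = (-6 + 6)² = 0² = 0)
-152*(y - 3) = -152*(0 - 3) = -152*(-3) = 456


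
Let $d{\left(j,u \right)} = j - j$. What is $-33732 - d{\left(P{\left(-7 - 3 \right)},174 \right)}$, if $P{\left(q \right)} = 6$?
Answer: $-33732$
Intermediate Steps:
$d{\left(j,u \right)} = 0$
$-33732 - d{\left(P{\left(-7 - 3 \right)},174 \right)} = -33732 - 0 = -33732 + 0 = -33732$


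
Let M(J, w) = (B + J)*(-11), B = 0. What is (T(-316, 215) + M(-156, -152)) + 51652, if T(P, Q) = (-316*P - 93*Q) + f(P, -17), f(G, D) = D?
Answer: 133212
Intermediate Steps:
M(J, w) = -11*J (M(J, w) = (0 + J)*(-11) = J*(-11) = -11*J)
T(P, Q) = -17 - 316*P - 93*Q (T(P, Q) = (-316*P - 93*Q) - 17 = -17 - 316*P - 93*Q)
(T(-316, 215) + M(-156, -152)) + 51652 = ((-17 - 316*(-316) - 93*215) - 11*(-156)) + 51652 = ((-17 + 99856 - 19995) + 1716) + 51652 = (79844 + 1716) + 51652 = 81560 + 51652 = 133212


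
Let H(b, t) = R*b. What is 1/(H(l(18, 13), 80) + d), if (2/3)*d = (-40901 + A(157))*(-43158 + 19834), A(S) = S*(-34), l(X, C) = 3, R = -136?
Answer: 1/1617717246 ≈ 6.1816e-10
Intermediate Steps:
A(S) = -34*S
d = 1617717654 (d = 3*((-40901 - 34*157)*(-43158 + 19834))/2 = 3*((-40901 - 5338)*(-23324))/2 = 3*(-46239*(-23324))/2 = (3/2)*1078478436 = 1617717654)
H(b, t) = -136*b
1/(H(l(18, 13), 80) + d) = 1/(-136*3 + 1617717654) = 1/(-408 + 1617717654) = 1/1617717246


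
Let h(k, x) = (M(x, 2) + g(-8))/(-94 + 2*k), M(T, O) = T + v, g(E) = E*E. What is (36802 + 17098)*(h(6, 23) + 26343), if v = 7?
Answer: 58212862400/41 ≈ 1.4198e+9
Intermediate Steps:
g(E) = E²
M(T, O) = 7 + T (M(T, O) = T + 7 = 7 + T)
h(k, x) = (71 + x)/(-94 + 2*k) (h(k, x) = ((7 + x) + (-8)²)/(-94 + 2*k) = ((7 + x) + 64)/(-94 + 2*k) = (71 + x)/(-94 + 2*k))
(36802 + 17098)*(h(6, 23) + 26343) = (36802 + 17098)*((71 + 23)/(2*(-47 + 6)) + 26343) = 53900*((½)*94/(-41) + 26343) = 53900*((½)*(-1/41)*94 + 26343) = 53900*(-47/41 + 26343) = 53900*(1080016/41) = 58212862400/41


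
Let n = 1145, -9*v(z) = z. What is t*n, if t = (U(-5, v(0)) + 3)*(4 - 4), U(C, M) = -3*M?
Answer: 0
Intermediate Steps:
v(z) = -z/9
t = 0 (t = (-(-1)*0/3 + 3)*(4 - 4) = (-3*0 + 3)*0 = (0 + 3)*0 = 3*0 = 0)
t*n = 0*1145 = 0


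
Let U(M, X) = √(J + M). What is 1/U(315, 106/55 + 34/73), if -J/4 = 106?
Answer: -I*√109/109 ≈ -0.095783*I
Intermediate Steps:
J = -424 (J = -4*106 = -424)
U(M, X) = √(-424 + M)
1/U(315, 106/55 + 34/73) = 1/(√(-424 + 315)) = 1/(√(-109)) = 1/(I*√109) = -I*√109/109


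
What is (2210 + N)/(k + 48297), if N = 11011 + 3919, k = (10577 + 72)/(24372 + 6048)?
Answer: 521398800/1469205389 ≈ 0.35489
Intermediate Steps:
k = 10649/30420 ≈ 0.35007
N = 14930
(2210 + N)/(k + 48297) = (2210 + 14930)/(10649/30420 + 48297) = 17140/(1469205389/30420) = 17140*(30420/1469205389) = 521398800/1469205389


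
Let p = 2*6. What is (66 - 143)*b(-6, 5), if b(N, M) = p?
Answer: -924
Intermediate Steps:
p = 12
b(N, M) = 12
(66 - 143)*b(-6, 5) = (66 - 143)*12 = -77*12 = -924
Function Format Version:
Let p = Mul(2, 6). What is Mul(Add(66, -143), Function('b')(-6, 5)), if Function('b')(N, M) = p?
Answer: -924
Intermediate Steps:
p = 12
Function('b')(N, M) = 12
Mul(Add(66, -143), Function('b')(-6, 5)) = Mul(Add(66, -143), 12) = Mul(-77, 12) = -924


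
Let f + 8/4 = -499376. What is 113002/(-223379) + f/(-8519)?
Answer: 110587894224/1902965701 ≈ 58.113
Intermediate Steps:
f = -499378 (f = -2 - 499376 = -499378)
113002/(-223379) + f/(-8519) = 113002/(-223379) - 499378/(-8519) = 113002*(-1/223379) - 499378*(-1/8519) = -113002/223379 + 499378/8519 = 110587894224/1902965701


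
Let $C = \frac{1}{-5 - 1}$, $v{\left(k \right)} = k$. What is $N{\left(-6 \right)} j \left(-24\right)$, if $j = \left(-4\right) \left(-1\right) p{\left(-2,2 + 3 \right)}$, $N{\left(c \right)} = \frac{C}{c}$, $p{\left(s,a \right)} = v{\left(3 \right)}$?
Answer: $-8$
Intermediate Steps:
$p{\left(s,a \right)} = 3$
$C = - \frac{1}{6}$ ($C = \frac{1}{-6} = - \frac{1}{6} \approx -0.16667$)
$N{\left(c \right)} = - \frac{1}{6 c}$
$j = 12$ ($j = \left(-4\right) \left(-1\right) 3 = 4 \cdot 3 = 12$)
$N{\left(-6 \right)} j \left(-24\right) = - \frac{1}{6 \left(-6\right)} 12 \left(-24\right) = \left(- \frac{1}{6}\right) \left(- \frac{1}{6}\right) 12 \left(-24\right) = \frac{1}{36} \cdot 12 \left(-24\right) = \frac{1}{3} \left(-24\right) = -8$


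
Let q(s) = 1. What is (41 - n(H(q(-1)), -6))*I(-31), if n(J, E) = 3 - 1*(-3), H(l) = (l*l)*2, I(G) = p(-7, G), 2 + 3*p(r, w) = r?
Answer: -105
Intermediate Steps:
p(r, w) = -2/3 + r/3
I(G) = -3 (I(G) = -2/3 + (1/3)*(-7) = -2/3 - 7/3 = -3)
H(l) = 2*l**2 (H(l) = l**2*2 = 2*l**2)
n(J, E) = 6 (n(J, E) = 3 + 3 = 6)
(41 - n(H(q(-1)), -6))*I(-31) = (41 - 1*6)*(-3) = (41 - 6)*(-3) = 35*(-3) = -105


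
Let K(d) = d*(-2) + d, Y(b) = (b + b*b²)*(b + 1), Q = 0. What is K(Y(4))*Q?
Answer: 0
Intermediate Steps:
Y(b) = (1 + b)*(b + b³) (Y(b) = (b + b³)*(1 + b) = (1 + b)*(b + b³))
K(d) = -d (K(d) = -2*d + d = -d)
K(Y(4))*Q = -4*(1 + 4 + 4² + 4³)*0 = -4*(1 + 4 + 16 + 64)*0 = -4*85*0 = -1*340*0 = -340*0 = 0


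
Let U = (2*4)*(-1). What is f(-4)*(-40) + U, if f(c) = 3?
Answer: -128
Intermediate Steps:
U = -8 (U = 8*(-1) = -8)
f(-4)*(-40) + U = 3*(-40) - 8 = -120 - 8 = -128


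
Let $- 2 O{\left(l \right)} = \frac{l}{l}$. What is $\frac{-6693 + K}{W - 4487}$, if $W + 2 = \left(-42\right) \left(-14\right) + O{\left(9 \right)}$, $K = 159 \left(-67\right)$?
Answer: $\frac{11564}{2601} \approx 4.446$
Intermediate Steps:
$K = -10653$
$O{\left(l \right)} = - \frac{1}{2}$ ($O{\left(l \right)} = - \frac{l \frac{1}{l}}{2} = \left(- \frac{1}{2}\right) 1 = - \frac{1}{2}$)
$W = \frac{1171}{2}$ ($W = -2 - - \frac{1175}{2} = -2 + \left(588 - \frac{1}{2}\right) = -2 + \frac{1175}{2} = \frac{1171}{2} \approx 585.5$)
$\frac{-6693 + K}{W - 4487} = \frac{-6693 - 10653}{\frac{1171}{2} - 4487} = - \frac{17346}{- \frac{7803}{2}} = \left(-17346\right) \left(- \frac{2}{7803}\right) = \frac{11564}{2601}$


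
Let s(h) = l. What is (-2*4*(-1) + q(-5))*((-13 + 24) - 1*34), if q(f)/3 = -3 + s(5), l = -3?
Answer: 230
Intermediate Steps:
s(h) = -3
q(f) = -18 (q(f) = 3*(-3 - 3) = 3*(-6) = -18)
(-2*4*(-1) + q(-5))*((-13 + 24) - 1*34) = (-2*4*(-1) - 18)*((-13 + 24) - 1*34) = (-8*(-1) - 18)*(11 - 34) = (8 - 18)*(-23) = -10*(-23) = 230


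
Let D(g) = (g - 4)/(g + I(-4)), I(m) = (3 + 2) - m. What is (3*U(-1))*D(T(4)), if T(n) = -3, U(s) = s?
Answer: 7/2 ≈ 3.5000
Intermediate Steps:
I(m) = 5 - m
D(g) = (-4 + g)/(9 + g) (D(g) = (g - 4)/(g + (5 - 1*(-4))) = (-4 + g)/(g + (5 + 4)) = (-4 + g)/(g + 9) = (-4 + g)/(9 + g))
(3*U(-1))*D(T(4)) = (3*(-1))*((-4 - 3)/(9 - 3)) = -3*(-7)/6 = -(-7)/2 = -3*(-7/6) = 7/2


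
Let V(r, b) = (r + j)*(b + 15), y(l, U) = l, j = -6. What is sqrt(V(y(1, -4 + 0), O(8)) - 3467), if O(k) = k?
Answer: 3*I*sqrt(398) ≈ 59.85*I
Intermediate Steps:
V(r, b) = (-6 + r)*(15 + b) (V(r, b) = (r - 6)*(b + 15) = (-6 + r)*(15 + b))
sqrt(V(y(1, -4 + 0), O(8)) - 3467) = sqrt((-90 - 6*8 + 15*1 + 8*1) - 3467) = sqrt((-90 - 48 + 15 + 8) - 3467) = sqrt(-115 - 3467) = sqrt(-3582) = 3*I*sqrt(398)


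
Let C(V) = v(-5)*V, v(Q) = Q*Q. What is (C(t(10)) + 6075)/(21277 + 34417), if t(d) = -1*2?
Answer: 6025/55694 ≈ 0.10818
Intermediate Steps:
v(Q) = Q²
t(d) = -2
C(V) = 25*V (C(V) = (-5)²*V = 25*V)
(C(t(10)) + 6075)/(21277 + 34417) = (25*(-2) + 6075)/(21277 + 34417) = (-50 + 6075)/55694 = 6025*(1/55694) = 6025/55694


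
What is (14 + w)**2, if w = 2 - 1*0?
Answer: 256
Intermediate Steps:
w = 2 (w = 2 + 0 = 2)
(14 + w)**2 = (14 + 2)**2 = 16**2 = 256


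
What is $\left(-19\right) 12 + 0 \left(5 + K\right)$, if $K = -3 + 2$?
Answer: $-228$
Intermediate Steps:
$K = -1$
$\left(-19\right) 12 + 0 \left(5 + K\right) = \left(-19\right) 12 + 0 \left(5 - 1\right) = -228 + 0 \cdot 4 = -228 + 0 = -228$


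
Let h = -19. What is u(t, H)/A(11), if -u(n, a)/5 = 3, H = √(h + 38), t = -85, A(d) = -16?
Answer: 15/16 ≈ 0.93750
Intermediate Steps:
H = √19 (H = √(-19 + 38) = √19 ≈ 4.3589)
u(n, a) = -15 (u(n, a) = -5*3 = -15)
u(t, H)/A(11) = -15/(-16) = -15*(-1/16) = 15/16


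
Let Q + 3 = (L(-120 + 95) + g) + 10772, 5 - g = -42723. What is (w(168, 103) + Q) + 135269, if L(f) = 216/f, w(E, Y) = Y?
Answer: 4721509/25 ≈ 1.8886e+5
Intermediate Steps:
g = 42728 (g = 5 - 1*(-42723) = 5 + 42723 = 42728)
Q = 1337209/25 (Q = -3 + ((216/(-120 + 95) + 42728) + 10772) = -3 + ((216/(-25) + 42728) + 10772) = -3 + ((216*(-1/25) + 42728) + 10772) = -3 + ((-216/25 + 42728) + 10772) = -3 + (1067984/25 + 10772) = -3 + 1337284/25 = 1337209/25 ≈ 53488.)
(w(168, 103) + Q) + 135269 = (103 + 1337209/25) + 135269 = 1339784/25 + 135269 = 4721509/25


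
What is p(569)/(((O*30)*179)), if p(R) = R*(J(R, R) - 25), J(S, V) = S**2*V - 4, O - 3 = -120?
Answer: -3494038954/20943 ≈ -1.6684e+5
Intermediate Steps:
O = -117 (O = 3 - 120 = -117)
J(S, V) = -4 + V*S**2 (J(S, V) = V*S**2 - 4 = -4 + V*S**2)
p(R) = R*(-29 + R**3) (p(R) = R*((-4 + R*R**2) - 25) = R*((-4 + R**3) - 25) = R*(-29 + R**3))
p(569)/(((O*30)*179)) = (569*(-29 + 569**3))/((-117*30*179)) = (569*(-29 + 184220009))/((-3510*179)) = (569*184219980)/(-628290) = 104821168620*(-1/628290) = -3494038954/20943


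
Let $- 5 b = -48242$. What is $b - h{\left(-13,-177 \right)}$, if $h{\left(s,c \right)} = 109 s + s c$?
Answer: $\frac{43822}{5} \approx 8764.4$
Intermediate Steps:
$h{\left(s,c \right)} = 109 s + c s$
$b = \frac{48242}{5}$ ($b = \left(- \frac{1}{5}\right) \left(-48242\right) = \frac{48242}{5} \approx 9648.4$)
$b - h{\left(-13,-177 \right)} = \frac{48242}{5} - - 13 \left(109 - 177\right) = \frac{48242}{5} - \left(-13\right) \left(-68\right) = \frac{48242}{5} - 884 = \frac{43822}{5}$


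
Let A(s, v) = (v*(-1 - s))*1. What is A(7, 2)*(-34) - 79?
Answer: 465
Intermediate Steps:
A(s, v) = v*(-1 - s)
A(7, 2)*(-34) - 79 = -1*2*(1 + 7)*(-34) - 79 = -1*2*8*(-34) - 79 = -16*(-34) - 79 = 544 - 79 = 465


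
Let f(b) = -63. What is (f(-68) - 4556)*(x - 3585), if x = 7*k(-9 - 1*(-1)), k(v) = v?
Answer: 16817779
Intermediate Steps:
x = -56 (x = 7*(-9 - 1*(-1)) = 7*(-9 + 1) = 7*(-8) = -56)
(f(-68) - 4556)*(x - 3585) = (-63 - 4556)*(-56 - 3585) = -4619*(-3641) = 16817779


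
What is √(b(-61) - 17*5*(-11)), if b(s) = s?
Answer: √874 ≈ 29.563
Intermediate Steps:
√(b(-61) - 17*5*(-11)) = √(-61 - 17*5*(-11)) = √(-61 - 85*(-11)) = √(-61 + 935) = √874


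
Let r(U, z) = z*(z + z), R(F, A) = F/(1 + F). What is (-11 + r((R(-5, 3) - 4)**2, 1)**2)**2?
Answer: 49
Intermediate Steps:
r(U, z) = 2*z**2 (r(U, z) = z*(2*z) = 2*z**2)
(-11 + r((R(-5, 3) - 4)**2, 1)**2)**2 = (-11 + (2*1**2)**2)**2 = (-11 + (2*1)**2)**2 = (-11 + 2**2)**2 = (-11 + 4)**2 = (-7)**2 = 49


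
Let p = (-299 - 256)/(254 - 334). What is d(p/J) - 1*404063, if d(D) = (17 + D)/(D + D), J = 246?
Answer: -29878321/74 ≈ -4.0376e+5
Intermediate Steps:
p = 111/16 (p = -555/(-80) = -555*(-1/80) = 111/16 ≈ 6.9375)
d(D) = (17 + D)/(2*D) (d(D) = (17 + D)/((2*D)) = (17 + D)*(1/(2*D)) = (17 + D)/(2*D))
d(p/J) - 1*404063 = (17 + (111/16)/246)/(2*(((111/16)/246))) - 1*404063 = (17 + (111/16)*(1/246))/(2*(((111/16)*(1/246)))) - 404063 = (17 + 37/1312)/(2*(37/1312)) - 404063 = (½)*(1312/37)*(22341/1312) - 404063 = 22341/74 - 404063 = -29878321/74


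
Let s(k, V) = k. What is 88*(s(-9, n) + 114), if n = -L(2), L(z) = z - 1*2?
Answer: 9240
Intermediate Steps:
L(z) = -2 + z (L(z) = z - 2 = -2 + z)
n = 0 (n = -(-2 + 2) = -1*0 = 0)
88*(s(-9, n) + 114) = 88*(-9 + 114) = 88*105 = 9240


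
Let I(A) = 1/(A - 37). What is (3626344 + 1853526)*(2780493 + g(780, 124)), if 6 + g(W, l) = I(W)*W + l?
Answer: 11321382667122110/743 ≈ 1.5237e+13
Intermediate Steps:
I(A) = 1/(-37 + A)
g(W, l) = -6 + l + W/(-37 + W) (g(W, l) = -6 + (W/(-37 + W) + l) = -6 + (l + W/(-37 + W)) = -6 + l + W/(-37 + W))
(3626344 + 1853526)*(2780493 + g(780, 124)) = (3626344 + 1853526)*(2780493 + (780 + (-37 + 780)*(-6 + 124))/(-37 + 780)) = 5479870*(2780493 + (780 + 743*118)/743) = 5479870*(2780493 + (780 + 87674)/743) = 5479870*(2780493 + (1/743)*88454) = 5479870*(2780493 + 88454/743) = 5479870*(2065994753/743) = 11321382667122110/743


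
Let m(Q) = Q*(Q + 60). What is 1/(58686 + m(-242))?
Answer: 1/102730 ≈ 9.7343e-6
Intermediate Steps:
m(Q) = Q*(60 + Q)
1/(58686 + m(-242)) = 1/(58686 - 242*(60 - 242)) = 1/(58686 - 242*(-182)) = 1/(58686 + 44044) = 1/102730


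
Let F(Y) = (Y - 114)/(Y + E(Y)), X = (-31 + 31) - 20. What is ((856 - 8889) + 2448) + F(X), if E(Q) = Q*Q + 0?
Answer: -1061217/190 ≈ -5585.4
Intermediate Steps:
E(Q) = Q**2 (E(Q) = Q**2 + 0 = Q**2)
X = -20 (X = 0 - 20 = -20)
F(Y) = (-114 + Y)/(Y + Y**2) (F(Y) = (Y - 114)/(Y + Y**2) = (-114 + Y)/(Y + Y**2))
((856 - 8889) + 2448) + F(X) = ((856 - 8889) + 2448) + (-114 - 20)/((-20)*(1 - 20)) = (-8033 + 2448) - 1/20*(-134)/(-19) = -5585 - 1/20*(-1/19)*(-134) = -5585 - 67/190 = -1061217/190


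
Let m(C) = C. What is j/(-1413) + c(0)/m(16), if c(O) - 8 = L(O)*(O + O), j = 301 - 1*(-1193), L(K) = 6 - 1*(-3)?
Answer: -175/314 ≈ -0.55732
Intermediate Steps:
L(K) = 9 (L(K) = 6 + 3 = 9)
j = 1494 (j = 301 + 1193 = 1494)
c(O) = 8 + 18*O (c(O) = 8 + 9*(O + O) = 8 + 9*(2*O) = 8 + 18*O)
j/(-1413) + c(0)/m(16) = 1494/(-1413) + (8 + 18*0)/16 = 1494*(-1/1413) + (8 + 0)*(1/16) = -166/157 + 8*(1/16) = -166/157 + ½ = -175/314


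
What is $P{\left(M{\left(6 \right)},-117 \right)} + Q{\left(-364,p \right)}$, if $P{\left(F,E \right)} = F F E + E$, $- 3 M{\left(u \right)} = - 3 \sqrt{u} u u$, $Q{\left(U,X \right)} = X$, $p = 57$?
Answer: $-909852$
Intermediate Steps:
$M{\left(u \right)} = u^{\frac{5}{2}}$ ($M{\left(u \right)} = - \frac{- 3 \sqrt{u} u u}{3} = - \frac{- 3 u^{\frac{3}{2}} u}{3} = - \frac{\left(-3\right) u^{\frac{5}{2}}}{3} = u^{\frac{5}{2}}$)
$P{\left(F,E \right)} = E + E F^{2}$ ($P{\left(F,E \right)} = F^{2} E + E = E F^{2} + E = E + E F^{2}$)
$P{\left(M{\left(6 \right)},-117 \right)} + Q{\left(-364,p \right)} = - 117 \left(1 + \left(6^{\frac{5}{2}}\right)^{2}\right) + 57 = - 117 \left(1 + \left(36 \sqrt{6}\right)^{2}\right) + 57 = - 117 \left(1 + 7776\right) + 57 = \left(-117\right) 7777 + 57 = -909909 + 57 = -909852$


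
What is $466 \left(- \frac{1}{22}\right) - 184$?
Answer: $- \frac{2257}{11} \approx -205.18$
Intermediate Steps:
$466 \left(- \frac{1}{22}\right) - 184 = - \frac{233}{11} - 184 = - \frac{2257}{11}$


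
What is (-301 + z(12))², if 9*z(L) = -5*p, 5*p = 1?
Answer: 7344100/81 ≈ 90668.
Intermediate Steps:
p = ⅕ (p = (⅕)*1 = ⅕ ≈ 0.20000)
z(L) = -⅑ (z(L) = (-5*⅕)/9 = (⅑)*(-1) = -⅑)
(-301 + z(12))² = (-301 - ⅑)² = (-2710/9)² = 7344100/81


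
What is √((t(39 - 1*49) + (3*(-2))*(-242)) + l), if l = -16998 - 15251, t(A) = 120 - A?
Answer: I*√30667 ≈ 175.12*I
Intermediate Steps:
l = -32249
√((t(39 - 1*49) + (3*(-2))*(-242)) + l) = √(((120 - (39 - 1*49)) + (3*(-2))*(-242)) - 32249) = √(((120 - (39 - 49)) - 6*(-242)) - 32249) = √(((120 - 1*(-10)) + 1452) - 32249) = √(((120 + 10) + 1452) - 32249) = √((130 + 1452) - 32249) = √(1582 - 32249) = √(-30667) = I*√30667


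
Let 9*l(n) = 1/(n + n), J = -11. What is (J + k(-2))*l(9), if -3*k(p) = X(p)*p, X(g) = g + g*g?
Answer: -29/486 ≈ -0.059671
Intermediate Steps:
X(g) = g + g²
l(n) = 1/(18*n) (l(n) = 1/(9*(n + n)) = 1/(9*((2*n))) = (1/(2*n))/9 = 1/(18*n))
k(p) = -p²*(1 + p)/3 (k(p) = -p*(1 + p)*p/3 = -p²*(1 + p)/3)
(J + k(-2))*l(9) = (-11 + (⅓)*(-2)²*(-1 - 1*(-2)))*((1/18)/9) = (-11 + (⅓)*4*(-1 + 2))*((1/18)*(⅑)) = (-11 + (⅓)*4*1)*(1/162) = (-11 + 4/3)*(1/162) = -29/3*1/162 = -29/486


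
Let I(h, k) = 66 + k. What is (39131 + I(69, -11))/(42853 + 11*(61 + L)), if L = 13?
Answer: 39186/43667 ≈ 0.89738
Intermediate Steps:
(39131 + I(69, -11))/(42853 + 11*(61 + L)) = (39131 + (66 - 11))/(42853 + 11*(61 + 13)) = (39131 + 55)/(42853 + 11*74) = 39186/(42853 + 814) = 39186/43667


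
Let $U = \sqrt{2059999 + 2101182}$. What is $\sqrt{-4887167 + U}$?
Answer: $\sqrt{-4887167 + \sqrt{4161181}} \approx 2210.2 i$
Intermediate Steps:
$U = \sqrt{4161181} \approx 2039.9$
$\sqrt{-4887167 + U} = \sqrt{-4887167 + \sqrt{4161181}}$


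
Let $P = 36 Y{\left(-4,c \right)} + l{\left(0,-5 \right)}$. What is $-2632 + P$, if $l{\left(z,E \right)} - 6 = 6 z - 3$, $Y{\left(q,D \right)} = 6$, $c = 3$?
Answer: $-2413$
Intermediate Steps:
$l{\left(z,E \right)} = 3 + 6 z$ ($l{\left(z,E \right)} = 6 + \left(6 z - 3\right) = 6 + \left(-3 + 6 z\right) = 3 + 6 z$)
$P = 219$ ($P = 36 \cdot 6 + \left(3 + 6 \cdot 0\right) = 216 + \left(3 + 0\right) = 216 + 3 = 219$)
$-2632 + P = -2632 + 219 = -2413$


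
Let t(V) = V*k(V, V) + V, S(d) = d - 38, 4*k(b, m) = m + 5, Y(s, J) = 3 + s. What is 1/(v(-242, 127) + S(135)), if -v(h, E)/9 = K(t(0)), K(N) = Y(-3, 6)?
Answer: 1/97 ≈ 0.010309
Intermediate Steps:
k(b, m) = 5/4 + m/4 (k(b, m) = (m + 5)/4 = (5 + m)/4 = 5/4 + m/4)
S(d) = -38 + d
t(V) = V + V*(5/4 + V/4) (t(V) = V*(5/4 + V/4) + V = V + V*(5/4 + V/4))
K(N) = 0 (K(N) = 3 - 3 = 0)
v(h, E) = 0 (v(h, E) = -9*0 = 0)
1/(v(-242, 127) + S(135)) = 1/(0 + (-38 + 135)) = 1/(0 + 97) = 1/97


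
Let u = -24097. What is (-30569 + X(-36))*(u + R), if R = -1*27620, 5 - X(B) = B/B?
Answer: 1580730105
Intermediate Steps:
X(B) = 4 (X(B) = 5 - B/B = 5 - 1*1 = 5 - 1 = 4)
R = -27620
(-30569 + X(-36))*(u + R) = (-30569 + 4)*(-24097 - 27620) = -30565*(-51717) = 1580730105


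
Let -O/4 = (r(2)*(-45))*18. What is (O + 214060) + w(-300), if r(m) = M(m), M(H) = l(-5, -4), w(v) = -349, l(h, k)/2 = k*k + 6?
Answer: 356271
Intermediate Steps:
l(h, k) = 12 + 2*k² (l(h, k) = 2*(k*k + 6) = 2*(k² + 6) = 2*(6 + k²) = 12 + 2*k²)
M(H) = 44 (M(H) = 12 + 2*(-4)² = 12 + 2*16 = 12 + 32 = 44)
r(m) = 44
O = 142560 (O = -4*44*(-45)*18 = -(-7920)*18 = -4*(-35640) = 142560)
(O + 214060) + w(-300) = (142560 + 214060) - 349 = 356620 - 349 = 356271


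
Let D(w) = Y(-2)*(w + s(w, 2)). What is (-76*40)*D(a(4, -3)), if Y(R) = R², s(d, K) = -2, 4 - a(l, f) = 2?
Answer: 0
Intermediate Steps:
a(l, f) = 2 (a(l, f) = 4 - 1*2 = 4 - 2 = 2)
D(w) = -8 + 4*w (D(w) = (-2)²*(w - 2) = 4*(-2 + w) = -8 + 4*w)
(-76*40)*D(a(4, -3)) = (-76*40)*(-8 + 4*2) = -3040*(-8 + 8) = -3040*0 = 0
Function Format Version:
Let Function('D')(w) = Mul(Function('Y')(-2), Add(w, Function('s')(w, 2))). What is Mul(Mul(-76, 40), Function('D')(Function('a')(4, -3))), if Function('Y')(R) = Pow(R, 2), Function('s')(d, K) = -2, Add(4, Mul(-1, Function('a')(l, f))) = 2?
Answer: 0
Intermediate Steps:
Function('a')(l, f) = 2 (Function('a')(l, f) = Add(4, Mul(-1, 2)) = Add(4, -2) = 2)
Function('D')(w) = Add(-8, Mul(4, w)) (Function('D')(w) = Mul(Pow(-2, 2), Add(w, -2)) = Mul(4, Add(-2, w)) = Add(-8, Mul(4, w)))
Mul(Mul(-76, 40), Function('D')(Function('a')(4, -3))) = Mul(Mul(-76, 40), Add(-8, Mul(4, 2))) = Mul(-3040, Add(-8, 8)) = Mul(-3040, 0) = 0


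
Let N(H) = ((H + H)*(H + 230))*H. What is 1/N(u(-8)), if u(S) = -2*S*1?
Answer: 1/125952 ≈ 7.9395e-6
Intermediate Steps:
u(S) = -2*S
N(H) = 2*H²*(230 + H) (N(H) = ((2*H)*(230 + H))*H = (2*H*(230 + H))*H = 2*H²*(230 + H))
1/N(u(-8)) = 1/(2*(-2*(-8))²*(230 - 2*(-8))) = 1/(2*16²*(230 + 16)) = 1/(2*256*246) = 1/125952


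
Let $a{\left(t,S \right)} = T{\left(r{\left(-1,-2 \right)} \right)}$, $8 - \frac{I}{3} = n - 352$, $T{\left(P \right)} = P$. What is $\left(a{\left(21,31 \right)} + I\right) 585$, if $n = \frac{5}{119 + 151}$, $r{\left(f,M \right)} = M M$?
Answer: $\frac{1268215}{2} \approx 6.3411 \cdot 10^{5}$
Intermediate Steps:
$r{\left(f,M \right)} = M^{2}$
$n = \frac{1}{54}$ ($n = \frac{5}{270} = 5 \cdot \frac{1}{270} = \frac{1}{54} \approx 0.018519$)
$I = \frac{19439}{18}$ ($I = 24 - 3 \left(\frac{1}{54} - 352\right) = 24 - - \frac{19007}{18} = 24 + \frac{19007}{18} = \frac{19439}{18} \approx 1079.9$)
$a{\left(t,S \right)} = 4$ ($a{\left(t,S \right)} = \left(-2\right)^{2} = 4$)
$\left(a{\left(21,31 \right)} + I\right) 585 = \left(4 + \frac{19439}{18}\right) 585 = \frac{19511}{18} \cdot 585 = \frac{1268215}{2}$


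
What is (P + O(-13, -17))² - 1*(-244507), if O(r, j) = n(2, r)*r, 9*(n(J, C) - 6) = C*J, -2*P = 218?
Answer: 21614092/81 ≈ 2.6684e+5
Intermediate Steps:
P = -109 (P = -½*218 = -109)
n(J, C) = 6 + C*J/9 (n(J, C) = 6 + (C*J)/9 = 6 + C*J/9)
O(r, j) = r*(6 + 2*r/9) (O(r, j) = (6 + (⅑)*r*2)*r = (6 + 2*r/9)*r = r*(6 + 2*r/9))
(P + O(-13, -17))² - 1*(-244507) = (-109 + (2/9)*(-13)*(27 - 13))² - 1*(-244507) = (-109 + (2/9)*(-13)*14)² + 244507 = (-109 - 364/9)² + 244507 = (-1345/9)² + 244507 = 1809025/81 + 244507 = 21614092/81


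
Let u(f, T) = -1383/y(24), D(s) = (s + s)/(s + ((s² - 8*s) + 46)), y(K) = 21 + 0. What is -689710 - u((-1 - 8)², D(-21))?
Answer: -4827509/7 ≈ -6.8964e+5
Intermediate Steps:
y(K) = 21
D(s) = 2*s/(46 + s² - 7*s) (D(s) = (2*s)/(s + (46 + s² - 8*s)) = (2*s)/(46 + s² - 7*s) = 2*s/(46 + s² - 7*s))
u(f, T) = -461/7 (u(f, T) = -1383/21 = -1383*1/21 = -461/7)
-689710 - u((-1 - 8)², D(-21)) = -689710 - 1*(-461/7) = -689710 + 461/7 = -4827509/7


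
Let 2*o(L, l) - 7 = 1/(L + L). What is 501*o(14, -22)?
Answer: 98697/56 ≈ 1762.4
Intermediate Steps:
o(L, l) = 7/2 + 1/(4*L) (o(L, l) = 7/2 + 1/(2*(L + L)) = 7/2 + 1/(2*((2*L))) = 7/2 + (1/(2*L))/2 = 7/2 + 1/(4*L))
501*o(14, -22) = 501*((¼)*(1 + 14*14)/14) = 501*((¼)*(1/14)*(1 + 196)) = 501*((¼)*(1/14)*197) = 501*(197/56) = 98697/56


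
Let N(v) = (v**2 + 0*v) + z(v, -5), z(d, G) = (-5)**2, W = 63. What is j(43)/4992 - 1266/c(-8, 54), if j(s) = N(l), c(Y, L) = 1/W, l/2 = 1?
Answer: -398151907/4992 ≈ -79758.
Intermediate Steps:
z(d, G) = 25
l = 2 (l = 2*1 = 2)
N(v) = 25 + v**2 (N(v) = (v**2 + 0*v) + 25 = (v**2 + 0) + 25 = v**2 + 25 = 25 + v**2)
c(Y, L) = 1/63
j(s) = 29 (j(s) = 25 + 2**2 = 25 + 4 = 29)
j(43)/4992 - 1266/c(-8, 54) = 29/4992 - 1266/1/63 = 29*(1/4992) - 1266*63 = 29/4992 - 79758 = -398151907/4992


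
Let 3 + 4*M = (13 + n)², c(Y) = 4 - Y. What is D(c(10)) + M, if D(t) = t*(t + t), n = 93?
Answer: 11521/4 ≈ 2880.3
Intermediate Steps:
D(t) = 2*t² (D(t) = t*(2*t) = 2*t²)
M = 11233/4 (M = -¾ + (13 + 93)²/4 = -¾ + (¼)*106² = -¾ + (¼)*11236 = -¾ + 2809 = 11233/4 ≈ 2808.3)
D(c(10)) + M = 2*(4 - 1*10)² + 11233/4 = 2*(4 - 10)² + 11233/4 = 2*(-6)² + 11233/4 = 2*36 + 11233/4 = 72 + 11233/4 = 11521/4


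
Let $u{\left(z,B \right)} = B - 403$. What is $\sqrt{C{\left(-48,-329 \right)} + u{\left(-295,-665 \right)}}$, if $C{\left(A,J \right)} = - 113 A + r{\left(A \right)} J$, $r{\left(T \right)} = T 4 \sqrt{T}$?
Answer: $2 \sqrt{1089 + 63168 i \sqrt{3}} \approx 470.12 + 465.46 i$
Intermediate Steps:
$r{\left(T \right)} = 4 T^{\frac{3}{2}}$
$u{\left(z,B \right)} = -403 + B$
$C{\left(A,J \right)} = - 113 A + 4 J A^{\frac{3}{2}}$ ($C{\left(A,J \right)} = - 113 A + 4 A^{\frac{3}{2}} J = - 113 A + 4 J A^{\frac{3}{2}}$)
$\sqrt{C{\left(-48,-329 \right)} + u{\left(-295,-665 \right)}} = \sqrt{\left(\left(-113\right) \left(-48\right) + 4 \left(-329\right) \left(-48\right)^{\frac{3}{2}}\right) - 1068} = \sqrt{\left(5424 + 4 \left(-329\right) \left(- 192 i \sqrt{3}\right)\right) - 1068} = \sqrt{\left(5424 + 252672 i \sqrt{3}\right) - 1068} = \sqrt{4356 + 252672 i \sqrt{3}}$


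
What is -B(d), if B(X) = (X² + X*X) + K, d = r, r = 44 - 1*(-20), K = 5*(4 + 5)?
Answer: -8237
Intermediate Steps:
K = 45 (K = 5*9 = 45)
r = 64 (r = 44 + 20 = 64)
d = 64
B(X) = 45 + 2*X² (B(X) = (X² + X*X) + 45 = (X² + X²) + 45 = 2*X² + 45 = 45 + 2*X²)
-B(d) = -(45 + 2*64²) = -(45 + 2*4096) = -(45 + 8192) = -1*8237 = -8237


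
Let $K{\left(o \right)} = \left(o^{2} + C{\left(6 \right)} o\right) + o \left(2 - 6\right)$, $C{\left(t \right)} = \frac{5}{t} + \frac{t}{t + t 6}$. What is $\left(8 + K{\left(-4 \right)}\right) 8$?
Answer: $\frac{6064}{21} \approx 288.76$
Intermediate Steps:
$C{\left(t \right)} = \frac{1}{7} + \frac{5}{t}$ ($C{\left(t \right)} = \frac{5}{t} + \frac{t}{t + 6 t} = \frac{5}{t} + \frac{t}{7 t} = \frac{5}{t} + t \frac{1}{7 t} = \frac{5}{t} + \frac{1}{7} = \frac{1}{7} + \frac{5}{t}$)
$K{\left(o \right)} = o^{2} - \frac{127 o}{42}$ ($K{\left(o \right)} = \left(o^{2} + \frac{35 + 6}{7 \cdot 6} o\right) + o \left(2 - 6\right) = \left(o^{2} + \frac{1}{7} \cdot \frac{1}{6} \cdot 41 o\right) + o \left(2 - 6\right) = \left(o^{2} + \frac{41 o}{42}\right) + o \left(-4\right) = \left(o^{2} + \frac{41 o}{42}\right) - 4 o = o^{2} - \frac{127 o}{42}$)
$\left(8 + K{\left(-4 \right)}\right) 8 = \left(8 + \frac{1}{42} \left(-4\right) \left(-127 + 42 \left(-4\right)\right)\right) 8 = \left(8 + \frac{1}{42} \left(-4\right) \left(-127 - 168\right)\right) 8 = \left(8 + \frac{1}{42} \left(-4\right) \left(-295\right)\right) 8 = \left(8 + \frac{590}{21}\right) 8 = \frac{758}{21} \cdot 8 = \frac{6064}{21}$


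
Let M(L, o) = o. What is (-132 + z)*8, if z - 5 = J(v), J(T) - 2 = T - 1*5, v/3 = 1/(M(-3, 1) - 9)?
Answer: -1043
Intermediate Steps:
v = -3/8 (v = 3/(1 - 9) = 3/(-8) = 3*(-1/8) = -3/8 ≈ -0.37500)
J(T) = -3 + T (J(T) = 2 + (T - 1*5) = 2 + (T - 5) = 2 + (-5 + T) = -3 + T)
z = 13/8 (z = 5 + (-3 - 3/8) = 5 - 27/8 = 13/8 ≈ 1.6250)
(-132 + z)*8 = (-132 + 13/8)*8 = -1043/8*8 = -1043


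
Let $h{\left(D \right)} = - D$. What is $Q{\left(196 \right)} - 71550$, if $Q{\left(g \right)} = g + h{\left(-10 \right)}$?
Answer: $-71344$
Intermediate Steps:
$Q{\left(g \right)} = 10 + g$ ($Q{\left(g \right)} = g - -10 = g + 10 = 10 + g$)
$Q{\left(196 \right)} - 71550 = \left(10 + 196\right) - 71550 = 206 - 71550 = -71344$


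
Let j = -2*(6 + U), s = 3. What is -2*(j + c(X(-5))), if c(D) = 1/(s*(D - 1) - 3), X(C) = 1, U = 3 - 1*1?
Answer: 98/3 ≈ 32.667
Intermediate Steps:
U = 2 (U = 3 - 1 = 2)
c(D) = 1/(-6 + 3*D) (c(D) = 1/(3*(D - 1) - 3) = 1/(3*(-1 + D) - 3) = 1/((-3 + 3*D) - 3) = 1/(-6 + 3*D))
j = -16 (j = -2*(6 + 2) = -2*8 = -16)
-2*(j + c(X(-5))) = -2*(-16 + 1/(3*(-2 + 1))) = -2*(-16 + (⅓)/(-1)) = -2*(-16 + (⅓)*(-1)) = -2*(-16 - ⅓) = -2*(-49/3) = 98/3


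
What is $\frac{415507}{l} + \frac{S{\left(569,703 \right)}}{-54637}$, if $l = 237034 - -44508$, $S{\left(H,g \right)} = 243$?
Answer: $\frac{22633641253}{15382610254} \approx 1.4714$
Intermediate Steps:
$l = 281542$ ($l = 237034 + 44508 = 281542$)
$\frac{415507}{l} + \frac{S{\left(569,703 \right)}}{-54637} = \frac{415507}{281542} + \frac{243}{-54637} = 415507 \cdot \frac{1}{281542} + 243 \left(- \frac{1}{54637}\right) = \frac{415507}{281542} - \frac{243}{54637} = \frac{22633641253}{15382610254}$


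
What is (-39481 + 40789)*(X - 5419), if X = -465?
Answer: -7696272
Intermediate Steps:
(-39481 + 40789)*(X - 5419) = (-39481 + 40789)*(-465 - 5419) = 1308*(-5884) = -7696272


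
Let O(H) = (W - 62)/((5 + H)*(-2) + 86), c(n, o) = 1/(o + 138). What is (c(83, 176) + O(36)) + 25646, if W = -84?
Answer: 4020692/157 ≈ 25610.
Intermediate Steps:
c(n, o) = 1/(138 + o)
O(H) = -146/(76 - 2*H) (O(H) = (-84 - 62)/((5 + H)*(-2) + 86) = -146/((-10 - 2*H) + 86) = -146/(76 - 2*H))
(c(83, 176) + O(36)) + 25646 = (1/(138 + 176) + 73/(-38 + 36)) + 25646 = (1/314 + 73/(-2)) + 25646 = (1/314 + 73*(-1/2)) + 25646 = (1/314 - 73/2) + 25646 = -5730/157 + 25646 = 4020692/157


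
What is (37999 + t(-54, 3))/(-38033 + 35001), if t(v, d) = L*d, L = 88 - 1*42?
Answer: -38137/3032 ≈ -12.578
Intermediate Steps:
L = 46 (L = 88 - 42 = 46)
t(v, d) = 46*d
(37999 + t(-54, 3))/(-38033 + 35001) = (37999 + 46*3)/(-38033 + 35001) = (37999 + 138)/(-3032) = 38137*(-1/3032) = -38137/3032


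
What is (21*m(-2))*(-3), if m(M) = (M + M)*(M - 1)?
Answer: -756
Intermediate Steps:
m(M) = 2*M*(-1 + M) (m(M) = (2*M)*(-1 + M) = 2*M*(-1 + M))
(21*m(-2))*(-3) = (21*(2*(-2)*(-1 - 2)))*(-3) = (21*(2*(-2)*(-3)))*(-3) = (21*12)*(-3) = 252*(-3) = -756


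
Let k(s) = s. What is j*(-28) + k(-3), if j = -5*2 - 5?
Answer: 417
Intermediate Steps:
j = -15 (j = -10 - 5 = -15)
j*(-28) + k(-3) = -15*(-28) - 3 = 420 - 3 = 417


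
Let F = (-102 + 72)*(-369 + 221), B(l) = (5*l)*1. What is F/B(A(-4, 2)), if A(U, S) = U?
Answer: -222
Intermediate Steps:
B(l) = 5*l
F = 4440 (F = -30*(-148) = 4440)
F/B(A(-4, 2)) = 4440/((5*(-4))) = 4440/(-20) = 4440*(-1/20) = -222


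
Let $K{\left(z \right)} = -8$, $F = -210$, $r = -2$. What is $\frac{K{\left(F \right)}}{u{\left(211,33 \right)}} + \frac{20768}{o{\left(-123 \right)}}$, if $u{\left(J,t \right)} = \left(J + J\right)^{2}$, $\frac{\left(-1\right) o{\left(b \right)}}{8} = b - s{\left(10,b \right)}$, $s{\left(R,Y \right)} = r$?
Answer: $\frac{10506934}{489731} \approx 21.454$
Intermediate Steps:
$s{\left(R,Y \right)} = -2$
$o{\left(b \right)} = -16 - 8 b$ ($o{\left(b \right)} = - 8 \left(b - -2\right) = - 8 \left(b + 2\right) = - 8 \left(2 + b\right) = -16 - 8 b$)
$u{\left(J,t \right)} = 4 J^{2}$ ($u{\left(J,t \right)} = \left(2 J\right)^{2} = 4 J^{2}$)
$\frac{K{\left(F \right)}}{u{\left(211,33 \right)}} + \frac{20768}{o{\left(-123 \right)}} = - \frac{8}{4 \cdot 211^{2}} + \frac{20768}{-16 - -984} = - \frac{8}{4 \cdot 44521} + \frac{20768}{-16 + 984} = - \frac{8}{178084} + \frac{20768}{968} = \left(-8\right) \frac{1}{178084} + 20768 \cdot \frac{1}{968} = - \frac{2}{44521} + \frac{236}{11} = \frac{10506934}{489731}$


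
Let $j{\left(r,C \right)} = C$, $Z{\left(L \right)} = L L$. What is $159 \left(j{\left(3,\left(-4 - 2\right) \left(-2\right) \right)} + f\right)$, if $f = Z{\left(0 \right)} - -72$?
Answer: $13356$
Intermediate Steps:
$Z{\left(L \right)} = L^{2}$
$f = 72$ ($f = 0^{2} - -72 = 0 + 72 = 72$)
$159 \left(j{\left(3,\left(-4 - 2\right) \left(-2\right) \right)} + f\right) = 159 \left(\left(-4 - 2\right) \left(-2\right) + 72\right) = 159 \left(\left(-6\right) \left(-2\right) + 72\right) = 159 \left(12 + 72\right) = 159 \cdot 84 = 13356$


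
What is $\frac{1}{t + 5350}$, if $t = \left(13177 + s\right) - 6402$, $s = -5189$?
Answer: $\frac{1}{6936} \approx 0.00014418$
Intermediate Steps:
$t = 1586$ ($t = \left(13177 - 5189\right) - 6402 = 7988 - 6402 = 1586$)
$\frac{1}{t + 5350} = \frac{1}{1586 + 5350} = \frac{1}{6936}$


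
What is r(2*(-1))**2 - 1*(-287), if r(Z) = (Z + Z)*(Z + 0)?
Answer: 351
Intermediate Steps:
r(Z) = 2*Z**2 (r(Z) = (2*Z)*Z = 2*Z**2)
r(2*(-1))**2 - 1*(-287) = (2*(2*(-1))**2)**2 - 1*(-287) = (2*(-2)**2)**2 + 287 = (2*4)**2 + 287 = 8**2 + 287 = 64 + 287 = 351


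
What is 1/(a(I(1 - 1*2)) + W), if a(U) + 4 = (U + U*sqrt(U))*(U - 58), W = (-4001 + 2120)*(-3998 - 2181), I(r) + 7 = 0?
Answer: 66418/771986384981 - 13*I*sqrt(7)/3859931924905 ≈ 8.6035e-8 - 8.9107e-12*I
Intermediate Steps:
I(r) = -7 (I(r) = -7 + 0 = -7)
W = 11622699 (W = -1881*(-6179) = 11622699)
a(U) = -4 + (-58 + U)*(U + U**(3/2)) (a(U) = -4 + (U + U*sqrt(U))*(U - 58) = -4 + (U + U**(3/2))*(-58 + U) = -4 + (-58 + U)*(U + U**(3/2)))
1/(a(I(1 - 1*2)) + W) = 1/((-4 + (-7)**2 + (-7)**(5/2) - 58*(-7) - (-406)*I*sqrt(7)) + 11622699) = 1/((-4 + 49 + 49*I*sqrt(7) + 406 - (-406)*I*sqrt(7)) + 11622699) = 1/((-4 + 49 + 49*I*sqrt(7) + 406 + 406*I*sqrt(7)) + 11622699) = 1/((451 + 455*I*sqrt(7)) + 11622699) = 1/(11623150 + 455*I*sqrt(7))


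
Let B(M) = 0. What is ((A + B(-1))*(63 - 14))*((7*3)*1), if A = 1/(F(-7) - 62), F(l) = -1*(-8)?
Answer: -343/18 ≈ -19.056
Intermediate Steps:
F(l) = 8
A = -1/54 (A = 1/(8 - 62) = 1/(-54) = -1/54 ≈ -0.018519)
((A + B(-1))*(63 - 14))*((7*3)*1) = ((-1/54 + 0)*(63 - 14))*((7*3)*1) = (-1/54*49)*(21*1) = -49/54*21 = -343/18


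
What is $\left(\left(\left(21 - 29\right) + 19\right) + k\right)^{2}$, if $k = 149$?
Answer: $25600$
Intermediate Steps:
$\left(\left(\left(21 - 29\right) + 19\right) + k\right)^{2} = \left(\left(\left(21 - 29\right) + 19\right) + 149\right)^{2} = \left(\left(-8 + 19\right) + 149\right)^{2} = \left(11 + 149\right)^{2} = 160^{2} = 25600$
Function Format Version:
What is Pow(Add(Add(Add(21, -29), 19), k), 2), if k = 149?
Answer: 25600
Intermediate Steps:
Pow(Add(Add(Add(21, -29), 19), k), 2) = Pow(Add(Add(Add(21, -29), 19), 149), 2) = Pow(Add(Add(-8, 19), 149), 2) = Pow(Add(11, 149), 2) = Pow(160, 2) = 25600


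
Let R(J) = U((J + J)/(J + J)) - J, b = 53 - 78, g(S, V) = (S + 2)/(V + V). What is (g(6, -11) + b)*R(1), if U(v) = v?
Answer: 0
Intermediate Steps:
g(S, V) = (2 + S)/(2*V) (g(S, V) = (2 + S)/((2*V)) = (2 + S)*(1/(2*V)) = (2 + S)/(2*V))
b = -25
R(J) = 1 - J (R(J) = (J + J)/(J + J) - J = (2*J)/((2*J)) - J = (2*J)*(1/(2*J)) - J = 1 - J)
(g(6, -11) + b)*R(1) = ((½)*(2 + 6)/(-11) - 25)*(1 - 1*1) = ((½)*(-1/11)*8 - 25)*(1 - 1) = (-4/11 - 25)*0 = -279/11*0 = 0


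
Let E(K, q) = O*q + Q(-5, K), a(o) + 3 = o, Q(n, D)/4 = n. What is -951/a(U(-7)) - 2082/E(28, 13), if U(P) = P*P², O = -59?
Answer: 1468809/272302 ≈ 5.3940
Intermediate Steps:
Q(n, D) = 4*n
U(P) = P³
a(o) = -3 + o
E(K, q) = -20 - 59*q (E(K, q) = -59*q + 4*(-5) = -59*q - 20 = -20 - 59*q)
-951/a(U(-7)) - 2082/E(28, 13) = -951/(-3 + (-7)³) - 2082/(-20 - 59*13) = -951/(-3 - 343) - 2082/(-20 - 767) = -951/(-346) - 2082/(-787) = -951*(-1/346) - 2082*(-1/787) = 951/346 + 2082/787 = 1468809/272302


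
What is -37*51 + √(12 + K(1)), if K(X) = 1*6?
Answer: -1887 + 3*√2 ≈ -1882.8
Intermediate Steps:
K(X) = 6
-37*51 + √(12 + K(1)) = -37*51 + √(12 + 6) = -1887 + √18 = -1887 + 3*√2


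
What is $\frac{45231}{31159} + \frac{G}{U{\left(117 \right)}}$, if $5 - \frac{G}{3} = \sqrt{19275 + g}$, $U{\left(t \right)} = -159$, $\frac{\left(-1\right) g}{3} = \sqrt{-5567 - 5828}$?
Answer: $\frac{2241448}{1651427} + \frac{\sqrt{19275 - 3 i \sqrt{11395}}}{53} \approx 3.9769 - 0.02176 i$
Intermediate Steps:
$g = - 3 i \sqrt{11395}$ ($g = - 3 \sqrt{-5567 - 5828} = - 3 \sqrt{-11395} = - 3 i \sqrt{11395} \approx - 320.24 i$)
$G = 15 - 3 \sqrt{19275 - 3 i \sqrt{11395}} \approx -401.52 + 3.4599 i$
$\frac{45231}{31159} + \frac{G}{U{\left(117 \right)}} = \frac{45231}{31159} + \frac{15 - 3 \sqrt{19275 - 3 i \sqrt{11395}}}{-159} = 45231 \cdot \frac{1}{31159} + \left(15 - 3 \sqrt{19275 - 3 i \sqrt{11395}}\right) \left(- \frac{1}{159}\right) = \frac{45231}{31159} - \left(\frac{5}{53} - \frac{\sqrt{19275 - 3 i \sqrt{11395}}}{53}\right) = \frac{2241448}{1651427} + \frac{\sqrt{19275 - 3 i \sqrt{11395}}}{53}$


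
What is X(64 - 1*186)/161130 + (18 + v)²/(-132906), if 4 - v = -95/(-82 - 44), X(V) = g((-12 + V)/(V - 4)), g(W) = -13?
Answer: -197023465883/56664470441880 ≈ -0.0034770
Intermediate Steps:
X(V) = -13
v = 409/126 (v = 4 - (-95)/(-82 - 44) = 4 - (-95)/(-126) = 4 - (-95)*(-1)/126 = 4 - 1*95/126 = 4 - 95/126 = 409/126 ≈ 3.2460)
X(64 - 1*186)/161130 + (18 + v)²/(-132906) = -13/161130 + (18 + 409/126)²/(-132906) = -13*1/161130 + (2677/126)²*(-1/132906) = -13/161130 + (7166329/15876)*(-1/132906) = -13/161130 - 7166329/2110015656 = -197023465883/56664470441880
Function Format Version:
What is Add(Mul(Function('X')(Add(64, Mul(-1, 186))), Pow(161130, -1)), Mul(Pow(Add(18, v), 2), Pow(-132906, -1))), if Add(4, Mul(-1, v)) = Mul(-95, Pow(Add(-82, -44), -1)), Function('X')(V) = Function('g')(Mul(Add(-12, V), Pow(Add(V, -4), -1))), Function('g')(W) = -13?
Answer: Rational(-197023465883, 56664470441880) ≈ -0.0034770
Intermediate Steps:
Function('X')(V) = -13
v = Rational(409, 126) (v = Add(4, Mul(-1, Mul(-95, Pow(Add(-82, -44), -1)))) = Add(4, Mul(-1, Mul(-95, Pow(-126, -1)))) = Add(4, Mul(-1, Mul(-95, Rational(-1, 126)))) = Add(4, Mul(-1, Rational(95, 126))) = Add(4, Rational(-95, 126)) = Rational(409, 126) ≈ 3.2460)
Add(Mul(Function('X')(Add(64, Mul(-1, 186))), Pow(161130, -1)), Mul(Pow(Add(18, v), 2), Pow(-132906, -1))) = Add(Mul(-13, Pow(161130, -1)), Mul(Pow(Add(18, Rational(409, 126)), 2), Pow(-132906, -1))) = Add(Mul(-13, Rational(1, 161130)), Mul(Pow(Rational(2677, 126), 2), Rational(-1, 132906))) = Add(Rational(-13, 161130), Mul(Rational(7166329, 15876), Rational(-1, 132906))) = Add(Rational(-13, 161130), Rational(-7166329, 2110015656)) = Rational(-197023465883, 56664470441880)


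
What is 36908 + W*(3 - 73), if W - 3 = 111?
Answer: 28928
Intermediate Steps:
W = 114 (W = 3 + 111 = 114)
36908 + W*(3 - 73) = 36908 + 114*(3 - 73) = 36908 + 114*(-70) = 36908 - 7980 = 28928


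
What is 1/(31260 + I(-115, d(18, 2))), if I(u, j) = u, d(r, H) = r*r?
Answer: 1/31145 ≈ 3.2108e-5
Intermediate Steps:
d(r, H) = r²
1/(31260 + I(-115, d(18, 2))) = 1/(31260 - 115) = 1/31145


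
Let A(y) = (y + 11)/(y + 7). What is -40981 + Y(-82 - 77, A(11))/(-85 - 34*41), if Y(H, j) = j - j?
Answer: -40981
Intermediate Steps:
A(y) = (11 + y)/(7 + y)
Y(H, j) = 0
-40981 + Y(-82 - 77, A(11))/(-85 - 34*41) = -40981 + 0/(-85 - 34*41) = -40981 + 0/(-85 - 1394) = -40981 + 0/(-1479) = -40981 + 0*(-1/1479) = -40981 + 0 = -40981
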